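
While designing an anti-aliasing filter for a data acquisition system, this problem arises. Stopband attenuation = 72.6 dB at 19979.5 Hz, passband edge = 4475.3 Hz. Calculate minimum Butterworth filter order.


Butterworth filter order formula:
n = log10(10^(A/10) - 1) / (2 * log10(f_stop/f_pass))
10^(72.6/10) - 1 = 18197007.5861
f_stop/f_pass = 19979.5 / 4475.3 = 4.4644
n = 5.5867 -> ceil = 6

6


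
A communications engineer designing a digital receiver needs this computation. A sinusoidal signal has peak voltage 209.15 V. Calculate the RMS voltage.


RMS voltage for a sinusoidal waveform:
V_rms = V_peak / sqrt(2)
      = 209.15 / 1.414214
      = 147.891 V

147.891 V


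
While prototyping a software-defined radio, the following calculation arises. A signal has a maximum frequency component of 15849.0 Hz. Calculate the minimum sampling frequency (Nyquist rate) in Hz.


The Nyquist rate is twice the maximum frequency component.
fs_min = 2 * fmax
      = 2 * 15849.0
      = 31698.0 Hz

31698.0


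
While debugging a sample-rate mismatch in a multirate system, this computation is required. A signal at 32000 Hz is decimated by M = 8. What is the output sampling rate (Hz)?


Decimation reduces the sample rate:
fs_out = fs_in / M
       = 32000 / 8
       = 4000.0 Hz

4000.0 Hz


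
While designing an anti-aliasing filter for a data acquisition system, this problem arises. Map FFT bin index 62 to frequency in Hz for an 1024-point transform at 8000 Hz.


Frequency of DFT bin k:
f_k = k * fs / N
    = 62 * 8000 / 1024
    = 496000 / 1024
    = 484.375 Hz

484.375 Hz


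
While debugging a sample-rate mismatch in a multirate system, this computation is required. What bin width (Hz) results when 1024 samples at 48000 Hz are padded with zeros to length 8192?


Frequency resolution after zero-padding:
N_padded = 1024 * 8 = 8192
df = fs / N_padded
   = 48000 / 8192
   = 5.8594 Hz

5.8594 Hz


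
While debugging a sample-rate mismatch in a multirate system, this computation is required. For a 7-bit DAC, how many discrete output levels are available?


Number of quantization levels = 2^N
= 2^7
= 128

128


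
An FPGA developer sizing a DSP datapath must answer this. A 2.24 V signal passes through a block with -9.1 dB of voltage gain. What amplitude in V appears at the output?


Output voltage from dB gain:
V_out = V_in * 10^(gain_dB / 20)
      = 2.24 * 10^(-9.1 / 20)
      = 2.24 * 0.350752
      = 0.7857 V

0.7857 V


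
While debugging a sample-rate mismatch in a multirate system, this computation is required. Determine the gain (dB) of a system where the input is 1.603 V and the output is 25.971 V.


Voltage gain in dB:
G = 20 * log10(Vout / Vin)
  = 20 * log10(25.971 / 1.603)
  = 20 * log10(16.201497)
  = 20 * 1.209555
  = 24.19 dB

24.19 dB


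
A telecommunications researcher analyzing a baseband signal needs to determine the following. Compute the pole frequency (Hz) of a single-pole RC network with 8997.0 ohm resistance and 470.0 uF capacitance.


Cutoff frequency of a first-order RC filter:
fc = 1 / (2 * pi * R * C)
C = 470.0 uF = 0.00047 F
fc = 1 / (2 * pi * 8997.0 * 0.00047)
   = 1 / 26.569014558087
   = 0.037638 Hz

0.037638 Hz


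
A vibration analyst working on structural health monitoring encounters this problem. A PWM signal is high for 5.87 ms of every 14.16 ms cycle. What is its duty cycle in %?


Duty cycle as a percentage:
DC = (t_on / T) * 100
   = (5.87 / 14.16) * 100
   = 0.414548 * 100
   = 41.45 %

41.45 %


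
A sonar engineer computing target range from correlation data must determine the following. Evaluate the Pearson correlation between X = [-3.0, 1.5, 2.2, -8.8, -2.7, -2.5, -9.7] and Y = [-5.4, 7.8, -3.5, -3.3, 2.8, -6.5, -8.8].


Pearson correlation coefficient (population):
r = cov(X,Y) / (std(X) * std(Y))
Mean X = -3.2857, Mean Y = -2.4143
Cov(X,Y) = 12.537347
Std(X) = 4.235708, Std(Y) = 5.343468
r = 0.5539

0.5539


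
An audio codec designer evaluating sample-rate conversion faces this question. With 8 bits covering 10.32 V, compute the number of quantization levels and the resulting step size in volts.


Step 1 — number of quantization levels:
L = 2^N = 2^8 = 256

Step 2 — LSB step size:
delta = Vfs / L
      = 10.32 / 256
      = 0.0403125 V

Levels = 256; step size = 0.0403125 V


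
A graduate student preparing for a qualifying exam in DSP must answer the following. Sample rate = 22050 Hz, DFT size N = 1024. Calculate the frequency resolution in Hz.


DFT frequency resolution:
df = fs / N
   = 22050 / 1024
   = 21.5332 Hz

21.5332 Hz


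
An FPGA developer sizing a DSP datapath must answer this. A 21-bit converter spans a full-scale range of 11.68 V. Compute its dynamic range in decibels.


Dynamic range from full-scale to LSB:
V_min = V_max / 2^bits = 11.68 / 2^21
DR = 20 * log10(V_max / V_min)
   = 20 * log10(2^21)
   = 20 * 21 * log10(2)
   = 126.43 dB

126.43 dB


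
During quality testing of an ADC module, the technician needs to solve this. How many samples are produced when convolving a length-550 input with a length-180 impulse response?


Linear convolution output length:
L = N + M - 1
  = 550 + 180 - 1
  = 729 samples

729


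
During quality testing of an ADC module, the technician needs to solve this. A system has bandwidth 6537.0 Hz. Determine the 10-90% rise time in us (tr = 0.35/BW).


Rise time from bandwidth relationship:
tr = 0.35 / BW
   = 0.35 / 6537.0
   = 5.354137984e-05 s
   = 53.5414 us

53.5414 us


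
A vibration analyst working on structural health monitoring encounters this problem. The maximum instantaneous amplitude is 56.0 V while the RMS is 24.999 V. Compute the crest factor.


Crest factor is the ratio of peak to RMS:
CF = V_peak / V_rms
   = 56.0 / 24.999
   = 2.2401

2.2401


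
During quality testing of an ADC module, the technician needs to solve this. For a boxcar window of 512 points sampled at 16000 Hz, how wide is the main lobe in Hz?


Main lobe width for a rectangular window:
Width = 2 * fs / N
      = 2 * 16000 / 512
      = 32000 / 512
      = 62.5 Hz

62.5 Hz


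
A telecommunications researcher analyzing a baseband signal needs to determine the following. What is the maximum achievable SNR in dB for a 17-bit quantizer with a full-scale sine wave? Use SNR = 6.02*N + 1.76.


Theoretical SNR for a full-scale sinusoid:
SNR = 6.02 * N + 1.76
    = 6.02 * 17 + 1.76
    = 102.34 + 1.76
    = 104.1 dB

104.1 dB


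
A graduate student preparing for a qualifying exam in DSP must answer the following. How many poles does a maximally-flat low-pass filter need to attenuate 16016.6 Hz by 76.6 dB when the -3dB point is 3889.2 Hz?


Butterworth filter order formula:
n = log10(10^(A/10) - 1) / (2 * log10(f_stop/f_pass))
10^(76.6/10) - 1 = 45708817.9615
f_stop/f_pass = 16016.6 / 3889.2 = 4.1182
n = 6.2306 -> ceil = 7

7


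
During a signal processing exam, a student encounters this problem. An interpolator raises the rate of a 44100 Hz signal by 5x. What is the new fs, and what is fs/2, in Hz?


Step 1 — output sample rate after interpolation by L:
fs_out = L * fs_in = 5 * 44100 = 220500 Hz

Step 2 — Nyquist frequency of the output stream:
f_Nyq = fs_out / 2 = 220500 / 2 = 110250.0 Hz

fs_out = 220500 Hz; f_Nyquist = 110250.0 Hz


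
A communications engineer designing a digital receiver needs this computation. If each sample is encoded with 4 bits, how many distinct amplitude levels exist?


Number of quantization levels = 2^N
= 2^4
= 16

16


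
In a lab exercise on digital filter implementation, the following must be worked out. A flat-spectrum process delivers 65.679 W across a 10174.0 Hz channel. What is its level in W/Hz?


Power spectral density:
PSD = P / BW
    = 65.679 / 10174.0
    = 0.00645557 W/Hz

0.00645557 W/Hz


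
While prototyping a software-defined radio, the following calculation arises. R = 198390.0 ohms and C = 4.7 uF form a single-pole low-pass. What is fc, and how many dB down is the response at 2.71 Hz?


Step 1 — cutoff frequency:
fc = 1 / (2*pi*R*C)
C = 4.7 uF = 4.7e-06 F
fc = 1 / (2*pi*198390.0*4.7e-06)
   = 0.170688 Hz

Step 2 — magnitude at f = 2.71 Hz:
|H(f)| = 1 / sqrt(1 + (f/fc)^2)
f/fc = 2.71 / 0.170688 = 15.876922
|H| = 1 / sqrt(1 + 252.076652) = 0.0628599
|H|_dB = 20*log10(0.0628599) = -24.03 dB

fc = 0.170688 Hz; |H(2.71 Hz)| = -24.03 dB


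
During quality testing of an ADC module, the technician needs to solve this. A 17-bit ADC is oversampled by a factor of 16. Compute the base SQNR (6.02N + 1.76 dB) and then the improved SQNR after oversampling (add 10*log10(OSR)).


Step 1 — baseline SQNR at Nyquist:
SQNR_base = 6.02*N + 1.76
          = 6.02*17 + 1.76
          = 104.1 dB

Step 2 — oversampling processing gain:
G = 10*log10(OSR) = 10*log10(16) = 12.04 dB

Step 3 — total:
SQNR_total = 104.1 + 12.04 = 116.14 dB

Base SQNR = 104.1 dB; oversampled SQNR = 116.14 dB


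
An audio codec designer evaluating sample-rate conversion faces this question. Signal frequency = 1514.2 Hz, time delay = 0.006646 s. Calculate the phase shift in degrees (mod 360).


Phase shift from frequency and time delay:
phi = 360 * f * t_delay
    = 360 * 1514.2 * 0.006646
    = 3622.81 degrees
    mod 360 = 22.81 degrees

22.81 degrees


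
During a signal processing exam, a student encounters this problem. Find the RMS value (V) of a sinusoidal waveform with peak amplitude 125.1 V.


RMS voltage for a sinusoidal waveform:
V_rms = V_peak / sqrt(2)
      = 125.1 / 1.414214
      = 88.459 V

88.459 V


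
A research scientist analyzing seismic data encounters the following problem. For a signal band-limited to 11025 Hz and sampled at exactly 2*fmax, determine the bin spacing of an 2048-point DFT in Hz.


Step 1 — Nyquist sampling rate:
fs = 2 * fmax = 2 * 11025 = 22050 Hz

Step 2 — DFT bin spacing:
df = fs / N = 22050 / 2048 = 10.7666 Hz

10.7666 Hz


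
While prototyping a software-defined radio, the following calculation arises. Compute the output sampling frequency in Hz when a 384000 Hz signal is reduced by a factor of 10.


Decimation reduces the sample rate:
fs_out = fs_in / M
       = 384000 / 10
       = 38400.0 Hz

38400.0 Hz


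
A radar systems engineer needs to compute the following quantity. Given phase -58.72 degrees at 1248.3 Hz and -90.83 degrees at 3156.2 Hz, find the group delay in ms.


Group delay from phase difference:
tau = -d(phi)/d(omega)
d(phi) = -32.11 deg = -0.560425 rad
d(omega) = 2*pi*(3156.2 - 1248.3) = 11987.6892 rad/s
tau = -(-0.560425) / 11987.6892
    = 0.0468 ms

0.0468 ms


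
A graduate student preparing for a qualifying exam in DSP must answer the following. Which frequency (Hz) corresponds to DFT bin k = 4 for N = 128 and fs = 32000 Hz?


Frequency of DFT bin k:
f_k = k * fs / N
    = 4 * 32000 / 128
    = 128000 / 128
    = 1000.0 Hz

1000.0 Hz


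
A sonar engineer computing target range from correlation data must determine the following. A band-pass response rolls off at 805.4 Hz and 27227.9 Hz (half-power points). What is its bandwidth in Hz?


Bandwidth is the difference of -3dB frequencies:
BW = f_high - f_low
   = 27227.9 - 805.4
   = 26422.5 Hz

26422.5 Hz


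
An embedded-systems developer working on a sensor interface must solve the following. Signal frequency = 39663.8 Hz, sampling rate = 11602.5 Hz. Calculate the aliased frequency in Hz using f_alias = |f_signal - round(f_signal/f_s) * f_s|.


Compute the nearest integer multiple of fs to the signal:
n = round(39663.8 / 11602.5) = 3
f_alias = |39663.8 - 3 * 11602.5|
        = |39663.8 - 34807.5|
        = 4856.3 Hz

4856.3


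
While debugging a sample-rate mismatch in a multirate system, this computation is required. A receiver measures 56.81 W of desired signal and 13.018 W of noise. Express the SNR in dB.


SNR in decibels:
SNR = 10 * log10(Ps / Pn)
    = 10 * log10(56.81 / 13.018)
    = 10 * log10(4.364)
    = 10 * 0.6399
    = 6.4 dB

6.4 dB


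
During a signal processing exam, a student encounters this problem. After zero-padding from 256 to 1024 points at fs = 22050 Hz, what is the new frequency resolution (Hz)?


Frequency resolution after zero-padding:
N_padded = 256 * 4 = 1024
df = fs / N_padded
   = 22050 / 1024
   = 21.5332 Hz

21.5332 Hz


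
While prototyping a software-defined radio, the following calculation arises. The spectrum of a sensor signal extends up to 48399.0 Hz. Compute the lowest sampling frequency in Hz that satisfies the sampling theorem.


The Nyquist rate is twice the maximum frequency component.
fs_min = 2 * fmax
      = 2 * 48399.0
      = 96798.0 Hz

96798.0


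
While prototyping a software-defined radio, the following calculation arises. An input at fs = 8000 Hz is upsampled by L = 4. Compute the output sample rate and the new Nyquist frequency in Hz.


Step 1 — output sample rate after interpolation by L:
fs_out = L * fs_in = 4 * 8000 = 32000 Hz

Step 2 — Nyquist frequency of the output stream:
f_Nyq = fs_out / 2 = 32000 / 2 = 16000.0 Hz

fs_out = 32000 Hz; f_Nyquist = 16000.0 Hz


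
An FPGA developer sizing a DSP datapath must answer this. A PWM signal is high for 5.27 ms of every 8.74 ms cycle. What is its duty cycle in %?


Duty cycle as a percentage:
DC = (t_on / T) * 100
   = (5.27 / 8.74) * 100
   = 0.602975 * 100
   = 60.3 %

60.3 %


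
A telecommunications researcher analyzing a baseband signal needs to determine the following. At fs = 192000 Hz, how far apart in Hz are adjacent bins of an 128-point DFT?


DFT frequency resolution:
df = fs / N
   = 192000 / 128
   = 1500.0 Hz

1500.0 Hz


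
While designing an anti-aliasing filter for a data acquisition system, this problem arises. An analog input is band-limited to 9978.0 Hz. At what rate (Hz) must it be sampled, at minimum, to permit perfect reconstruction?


The Nyquist rate is twice the maximum frequency component.
fs_min = 2 * fmax
      = 2 * 9978.0
      = 19956.0 Hz

19956.0


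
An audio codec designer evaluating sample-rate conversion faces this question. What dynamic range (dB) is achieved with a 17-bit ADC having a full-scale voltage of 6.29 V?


Dynamic range from full-scale to LSB:
V_min = V_max / 2^bits = 6.29 / 2^17
DR = 20 * log10(V_max / V_min)
   = 20 * log10(2^17)
   = 20 * 17 * log10(2)
   = 102.35 dB

102.35 dB


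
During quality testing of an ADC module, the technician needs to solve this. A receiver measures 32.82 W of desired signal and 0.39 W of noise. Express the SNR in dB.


SNR in decibels:
SNR = 10 * log10(Ps / Pn)
    = 10 * log10(32.82 / 0.39)
    = 10 * log10(84.1538)
    = 10 * 1.9251
    = 19.25 dB

19.25 dB


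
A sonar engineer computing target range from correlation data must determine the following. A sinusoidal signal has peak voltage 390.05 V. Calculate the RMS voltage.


RMS voltage for a sinusoidal waveform:
V_rms = V_peak / sqrt(2)
      = 390.05 / 1.414214
      = 275.807 V

275.807 V


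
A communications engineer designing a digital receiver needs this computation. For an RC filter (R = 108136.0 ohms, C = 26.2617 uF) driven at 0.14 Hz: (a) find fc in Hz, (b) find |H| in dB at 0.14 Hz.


Step 1 — cutoff frequency:
fc = 1 / (2*pi*R*C)
C = 26.2617 uF = 2.62617e-05 F
fc = 1 / (2*pi*108136.0*2.62617e-05)
   = 0.0560437 Hz

Step 2 — magnitude at f = 0.14 Hz:
|H(f)| = 1 / sqrt(1 + (f/fc)^2)
f/fc = 0.14 / 0.0560437 = 2.498051
|H| = 1 / sqrt(1 + 6.240259) = 0.3716404
|H|_dB = 20*log10(0.3716404) = -8.6 dB

fc = 0.0560437 Hz; |H(0.14 Hz)| = -8.6 dB


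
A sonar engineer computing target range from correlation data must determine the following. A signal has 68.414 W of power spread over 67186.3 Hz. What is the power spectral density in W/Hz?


Power spectral density:
PSD = P / BW
    = 68.414 / 67186.3
    = 0.00101827 W/Hz

0.00101827 W/Hz


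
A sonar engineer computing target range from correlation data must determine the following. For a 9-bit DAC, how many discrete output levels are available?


Number of quantization levels = 2^N
= 2^9
= 512

512


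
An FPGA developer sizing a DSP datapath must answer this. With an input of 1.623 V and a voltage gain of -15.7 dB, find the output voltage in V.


Output voltage from dB gain:
V_out = V_in * 10^(gain_dB / 20)
      = 1.623 * 10^(-15.7 / 20)
      = 1.623 * 0.164059
      = 0.2663 V

0.2663 V


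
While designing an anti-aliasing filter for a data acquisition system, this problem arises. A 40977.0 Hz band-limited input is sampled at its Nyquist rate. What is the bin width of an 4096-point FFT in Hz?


Step 1 — Nyquist sampling rate:
fs = 2 * fmax = 2 * 40977.0 = 81954.0 Hz

Step 2 — DFT bin spacing:
df = fs / N = 81954.0 / 4096 = 20.0083 Hz

20.0083 Hz


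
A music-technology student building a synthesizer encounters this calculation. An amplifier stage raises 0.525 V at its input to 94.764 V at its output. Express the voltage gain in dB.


Voltage gain in dB:
G = 20 * log10(Vout / Vin)
  = 20 * log10(94.764 / 0.525)
  = 20 * log10(180.502857)
  = 20 * 2.256484
  = 45.13 dB

45.13 dB


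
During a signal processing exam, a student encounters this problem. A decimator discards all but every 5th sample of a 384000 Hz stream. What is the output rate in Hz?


Decimation reduces the sample rate:
fs_out = fs_in / M
       = 384000 / 5
       = 76800.0 Hz

76800.0 Hz


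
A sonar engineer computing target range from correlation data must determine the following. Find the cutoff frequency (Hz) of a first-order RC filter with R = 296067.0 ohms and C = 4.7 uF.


Cutoff frequency of a first-order RC filter:
fc = 1 / (2 * pi * R * C)
C = 4.7 uF = 4.7e-06 F
fc = 1 / (2 * pi * 296067.0 * 4.7e-06)
   = 1 / 8.7431459744015
   = 0.114375 Hz

0.114375 Hz


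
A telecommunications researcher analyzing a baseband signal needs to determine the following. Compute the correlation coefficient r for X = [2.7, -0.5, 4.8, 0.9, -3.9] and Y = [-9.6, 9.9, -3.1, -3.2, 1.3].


Pearson correlation coefficient (population):
r = cov(X,Y) / (std(X) * std(Y))
Mean X = 0.8, Mean Y = -0.94
Cov(X,Y) = -9.988
Std(X) = 2.946184, Std(Y) = 6.43882
r = -0.5265

-0.5265


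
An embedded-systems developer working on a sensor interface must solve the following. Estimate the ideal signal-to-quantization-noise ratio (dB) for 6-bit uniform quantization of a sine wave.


Theoretical SNR for a full-scale sinusoid:
SNR = 6.02 * N + 1.76
    = 6.02 * 6 + 1.76
    = 36.12 + 1.76
    = 37.88 dB

37.88 dB


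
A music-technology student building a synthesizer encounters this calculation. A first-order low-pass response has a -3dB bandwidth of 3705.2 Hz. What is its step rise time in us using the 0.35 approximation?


Rise time from bandwidth relationship:
tr = 0.35 / BW
   = 0.35 / 3705.2
   = 9.446183742e-05 s
   = 94.4618 us

94.4618 us


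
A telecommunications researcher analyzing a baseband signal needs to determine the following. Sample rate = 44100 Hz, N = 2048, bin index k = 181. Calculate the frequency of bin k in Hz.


Frequency of DFT bin k:
f_k = k * fs / N
    = 181 * 44100 / 2048
    = 7982100 / 2048
    = 3897.51 Hz

3897.51 Hz


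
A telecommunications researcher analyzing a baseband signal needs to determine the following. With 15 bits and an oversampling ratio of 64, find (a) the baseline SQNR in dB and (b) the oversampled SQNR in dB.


Step 1 — baseline SQNR at Nyquist:
SQNR_base = 6.02*N + 1.76
          = 6.02*15 + 1.76
          = 92.06 dB

Step 2 — oversampling processing gain:
G = 10*log10(OSR) = 10*log10(64) = 18.06 dB

Step 3 — total:
SQNR_total = 92.06 + 18.06 = 110.12 dB

Base SQNR = 92.06 dB; oversampled SQNR = 110.12 dB


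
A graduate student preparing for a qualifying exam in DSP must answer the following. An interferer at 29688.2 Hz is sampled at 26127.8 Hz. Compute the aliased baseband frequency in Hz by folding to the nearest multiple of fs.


Compute the nearest integer multiple of fs to the signal:
n = round(29688.2 / 26127.8) = 1
f_alias = |29688.2 - 1 * 26127.8|
        = |29688.2 - 26127.8|
        = 3560.4 Hz

3560.4


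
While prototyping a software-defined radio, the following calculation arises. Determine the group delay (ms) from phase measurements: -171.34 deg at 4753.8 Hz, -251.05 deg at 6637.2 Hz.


Group delay from phase difference:
tau = -d(phi)/d(omega)
d(phi) = -79.71 deg = -1.391202 rad
d(omega) = 2*pi*(6637.2 - 4753.8) = 11833.7512 rad/s
tau = -(-1.391202) / 11833.7512
    = 0.1176 ms

0.1176 ms


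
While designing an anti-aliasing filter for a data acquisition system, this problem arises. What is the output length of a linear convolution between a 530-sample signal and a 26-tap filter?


Linear convolution output length:
L = N + M - 1
  = 530 + 26 - 1
  = 555 samples

555


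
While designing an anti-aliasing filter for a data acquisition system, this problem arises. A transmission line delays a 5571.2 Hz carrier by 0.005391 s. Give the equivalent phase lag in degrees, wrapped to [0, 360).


Phase shift from frequency and time delay:
phi = 360 * f * t_delay
    = 360 * 5571.2 * 0.005391
    = 10812.36 degrees
    mod 360 = 12.36 degrees

12.36 degrees


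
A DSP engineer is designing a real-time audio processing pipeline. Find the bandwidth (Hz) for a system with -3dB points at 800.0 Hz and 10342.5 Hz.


Bandwidth is the difference of -3dB frequencies:
BW = f_high - f_low
   = 10342.5 - 800.0
   = 9542.5 Hz

9542.5 Hz


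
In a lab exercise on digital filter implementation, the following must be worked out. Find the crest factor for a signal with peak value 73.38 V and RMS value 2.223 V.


Crest factor is the ratio of peak to RMS:
CF = V_peak / V_rms
   = 73.38 / 2.223
   = 33.0094

33.0094


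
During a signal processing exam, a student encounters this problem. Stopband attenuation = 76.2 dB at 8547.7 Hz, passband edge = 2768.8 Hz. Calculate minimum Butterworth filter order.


Butterworth filter order formula:
n = log10(10^(A/10) - 1) / (2 * log10(f_stop/f_pass))
10^(76.2/10) - 1 = 41686937.347
f_stop/f_pass = 8547.7 / 2768.8 = 3.0871
n = 7.7825 -> ceil = 8

8


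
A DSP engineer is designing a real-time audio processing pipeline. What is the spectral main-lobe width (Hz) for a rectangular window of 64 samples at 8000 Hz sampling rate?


Main lobe width for a rectangular window:
Width = 2 * fs / N
      = 2 * 8000 / 64
      = 16000 / 64
      = 250.0 Hz

250.0 Hz


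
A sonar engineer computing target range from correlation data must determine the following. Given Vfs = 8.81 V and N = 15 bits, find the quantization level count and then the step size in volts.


Step 1 — number of quantization levels:
L = 2^N = 2^15 = 32768

Step 2 — LSB step size:
delta = Vfs / L
      = 8.81 / 32768
      = 0.00026886 V

Levels = 32768; step size = 0.00026886 V


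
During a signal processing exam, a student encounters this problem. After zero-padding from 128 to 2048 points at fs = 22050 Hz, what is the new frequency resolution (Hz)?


Frequency resolution after zero-padding:
N_padded = 128 * 16 = 2048
df = fs / N_padded
   = 22050 / 2048
   = 10.7666 Hz

10.7666 Hz


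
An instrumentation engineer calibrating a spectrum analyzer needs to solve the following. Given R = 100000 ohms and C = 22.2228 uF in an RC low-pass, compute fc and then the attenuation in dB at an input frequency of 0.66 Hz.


Step 1 — cutoff frequency:
fc = 1 / (2*pi*R*C)
C = 22.2228 uF = 2.22228e-05 F
fc = 1 / (2*pi*100000*2.22228e-05)
   = 0.0716179 Hz

Step 2 — magnitude at f = 0.66 Hz:
|H(f)| = 1 / sqrt(1 + (f/fc)^2)
f/fc = 0.66 / 0.0716179 = 9.215573
|H| = 1 / sqrt(1 + 84.926786) = 0.1078787
|H|_dB = 20*log10(0.1078787) = -19.34 dB

fc = 0.0716179 Hz; |H(0.66 Hz)| = -19.34 dB


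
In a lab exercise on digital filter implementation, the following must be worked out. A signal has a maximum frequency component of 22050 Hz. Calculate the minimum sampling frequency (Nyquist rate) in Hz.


The Nyquist rate is twice the maximum frequency component.
fs_min = 2 * fmax
      = 2 * 22050
      = 44100 Hz

44100


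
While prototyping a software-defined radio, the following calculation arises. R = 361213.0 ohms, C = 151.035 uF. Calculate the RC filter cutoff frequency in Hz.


Cutoff frequency of a first-order RC filter:
fc = 1 / (2 * pi * R * C)
C = 151.035 uF = 0.000151035 F
fc = 1 / (2 * pi * 361213.0 * 0.000151035)
   = 1 / 342.7842352562
   = 0.002917 Hz

0.002917 Hz


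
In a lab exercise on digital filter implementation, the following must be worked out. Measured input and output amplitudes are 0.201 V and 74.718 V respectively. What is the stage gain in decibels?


Voltage gain in dB:
G = 20 * log10(Vout / Vin)
  = 20 * log10(74.718 / 0.201)
  = 20 * log10(371.731343)
  = 20 * 2.570229
  = 51.4 dB

51.4 dB


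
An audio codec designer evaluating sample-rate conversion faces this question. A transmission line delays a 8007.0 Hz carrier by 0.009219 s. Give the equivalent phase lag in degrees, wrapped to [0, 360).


Phase shift from frequency and time delay:
phi = 360 * f * t_delay
    = 360 * 8007.0 * 0.009219
    = 26573.95 degrees
    mod 360 = 293.95 degrees

293.95 degrees


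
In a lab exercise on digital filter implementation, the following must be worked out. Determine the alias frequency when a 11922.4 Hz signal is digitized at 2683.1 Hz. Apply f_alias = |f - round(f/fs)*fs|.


Compute the nearest integer multiple of fs to the signal:
n = round(11922.4 / 2683.1) = 4
f_alias = |11922.4 - 4 * 2683.1|
        = |11922.4 - 10732.4|
        = 1190.0 Hz

1190.0


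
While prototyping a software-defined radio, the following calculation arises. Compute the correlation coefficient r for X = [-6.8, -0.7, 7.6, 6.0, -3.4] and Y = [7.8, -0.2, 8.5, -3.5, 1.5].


Pearson correlation coefficient (population):
r = cov(X,Y) / (std(X) * std(Y))
Mean X = 0.54, Mean Y = 2.82
Cov(X,Y) = -4.4028
Std(X) = 5.488023, Std(Y) = 4.644739
r = -0.1727

-0.1727


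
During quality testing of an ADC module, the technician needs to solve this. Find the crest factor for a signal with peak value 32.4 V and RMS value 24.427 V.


Crest factor is the ratio of peak to RMS:
CF = V_peak / V_rms
   = 32.4 / 24.427
   = 1.3264

1.3264


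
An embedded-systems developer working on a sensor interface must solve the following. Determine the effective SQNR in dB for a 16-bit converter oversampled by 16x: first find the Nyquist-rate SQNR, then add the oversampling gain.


Step 1 — baseline SQNR at Nyquist:
SQNR_base = 6.02*N + 1.76
          = 6.02*16 + 1.76
          = 98.08 dB

Step 2 — oversampling processing gain:
G = 10*log10(OSR) = 10*log10(16) = 12.04 dB

Step 3 — total:
SQNR_total = 98.08 + 12.04 = 110.12 dB

Base SQNR = 98.08 dB; oversampled SQNR = 110.12 dB


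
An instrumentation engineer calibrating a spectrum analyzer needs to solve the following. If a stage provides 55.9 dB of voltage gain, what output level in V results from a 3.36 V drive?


Output voltage from dB gain:
V_out = V_in * 10^(gain_dB / 20)
      = 3.36 * 10^(55.9 / 20)
      = 3.36 * 623.734835
      = 2095.749 V

2095.749 V


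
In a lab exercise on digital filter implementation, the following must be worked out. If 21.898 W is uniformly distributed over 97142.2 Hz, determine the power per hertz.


Power spectral density:
PSD = P / BW
    = 21.898 / 97142.2
    = 0.00022542 W/Hz

0.00022542 W/Hz


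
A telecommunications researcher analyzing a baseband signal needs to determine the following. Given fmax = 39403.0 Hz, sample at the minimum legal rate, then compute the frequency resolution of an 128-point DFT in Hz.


Step 1 — Nyquist sampling rate:
fs = 2 * fmax = 2 * 39403.0 = 78806.0 Hz

Step 2 — DFT bin spacing:
df = fs / N = 78806.0 / 128 = 615.6719 Hz

615.6719 Hz


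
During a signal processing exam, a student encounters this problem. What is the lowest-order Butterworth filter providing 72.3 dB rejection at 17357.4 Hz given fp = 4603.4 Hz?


Butterworth filter order formula:
n = log10(10^(A/10) - 1) / (2 * log10(f_stop/f_pass))
10^(72.3/10) - 1 = 16982435.5246
f_stop/f_pass = 17357.4 / 4603.4 = 3.7706
n = 6.2716 -> ceil = 7

7


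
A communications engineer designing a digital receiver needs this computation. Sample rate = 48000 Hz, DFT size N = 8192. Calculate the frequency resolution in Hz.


DFT frequency resolution:
df = fs / N
   = 48000 / 8192
   = 5.8594 Hz

5.8594 Hz


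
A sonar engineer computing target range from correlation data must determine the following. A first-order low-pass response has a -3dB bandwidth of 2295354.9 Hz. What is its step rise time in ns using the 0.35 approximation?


Rise time from bandwidth relationship:
tr = 0.35 / BW
   = 0.35 / 2295354.9
   = 1.524818667e-07 s
   = 152.4819 ns

152.4819 ns


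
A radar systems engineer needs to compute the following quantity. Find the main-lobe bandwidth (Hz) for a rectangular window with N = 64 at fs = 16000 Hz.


Main lobe width for a rectangular window:
Width = 2 * fs / N
      = 2 * 16000 / 64
      = 32000 / 64
      = 500.0 Hz

500.0 Hz


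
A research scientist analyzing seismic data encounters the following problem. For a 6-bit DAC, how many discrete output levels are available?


Number of quantization levels = 2^N
= 2^6
= 64

64


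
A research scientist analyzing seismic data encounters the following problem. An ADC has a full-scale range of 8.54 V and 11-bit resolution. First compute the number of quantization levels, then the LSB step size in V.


Step 1 — number of quantization levels:
L = 2^N = 2^11 = 2048

Step 2 — LSB step size:
delta = Vfs / L
      = 8.54 / 2048
      = 0.00416992 V

Levels = 2048; step size = 0.00416992 V


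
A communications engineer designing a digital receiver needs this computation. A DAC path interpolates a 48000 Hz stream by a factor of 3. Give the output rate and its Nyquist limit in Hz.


Step 1 — output sample rate after interpolation by L:
fs_out = L * fs_in = 3 * 48000 = 144000 Hz

Step 2 — Nyquist frequency of the output stream:
f_Nyq = fs_out / 2 = 144000 / 2 = 72000.0 Hz

fs_out = 144000 Hz; f_Nyquist = 72000.0 Hz


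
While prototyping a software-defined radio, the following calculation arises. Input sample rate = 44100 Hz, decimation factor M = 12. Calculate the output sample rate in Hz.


Decimation reduces the sample rate:
fs_out = fs_in / M
       = 44100 / 12
       = 3675.0 Hz

3675.0 Hz


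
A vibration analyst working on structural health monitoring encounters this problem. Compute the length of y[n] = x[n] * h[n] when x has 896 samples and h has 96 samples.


Linear convolution output length:
L = N + M - 1
  = 896 + 96 - 1
  = 991 samples

991


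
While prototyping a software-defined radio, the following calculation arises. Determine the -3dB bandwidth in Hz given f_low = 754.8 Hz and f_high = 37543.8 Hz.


Bandwidth is the difference of -3dB frequencies:
BW = f_high - f_low
   = 37543.8 - 754.8
   = 36789.0 Hz

36789.0 Hz


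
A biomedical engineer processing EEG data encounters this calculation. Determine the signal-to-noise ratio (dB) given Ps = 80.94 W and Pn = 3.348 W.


SNR in decibels:
SNR = 10 * log10(Ps / Pn)
    = 10 * log10(80.94 / 3.348)
    = 10 * log10(24.1756)
    = 10 * 1.3834
    = 13.83 dB

13.83 dB


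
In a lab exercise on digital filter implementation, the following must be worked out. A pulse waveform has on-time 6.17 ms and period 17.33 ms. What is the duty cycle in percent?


Duty cycle as a percentage:
DC = (t_on / T) * 100
   = (6.17 / 17.33) * 100
   = 0.35603 * 100
   = 35.6 %

35.6 %


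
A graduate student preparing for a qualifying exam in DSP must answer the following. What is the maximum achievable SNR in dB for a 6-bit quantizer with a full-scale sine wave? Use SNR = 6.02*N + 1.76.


Theoretical SNR for a full-scale sinusoid:
SNR = 6.02 * N + 1.76
    = 6.02 * 6 + 1.76
    = 36.12 + 1.76
    = 37.88 dB

37.88 dB


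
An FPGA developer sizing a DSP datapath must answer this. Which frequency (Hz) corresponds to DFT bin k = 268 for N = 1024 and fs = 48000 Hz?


Frequency of DFT bin k:
f_k = k * fs / N
    = 268 * 48000 / 1024
    = 12864000 / 1024
    = 12562.5 Hz

12562.5 Hz


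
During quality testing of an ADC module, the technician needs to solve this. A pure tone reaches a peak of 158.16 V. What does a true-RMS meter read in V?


RMS voltage for a sinusoidal waveform:
V_rms = V_peak / sqrt(2)
      = 158.16 / 1.414214
      = 111.836 V

111.836 V


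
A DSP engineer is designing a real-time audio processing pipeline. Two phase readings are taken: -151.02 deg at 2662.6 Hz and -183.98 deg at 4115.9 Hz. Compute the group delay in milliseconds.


Group delay from phase difference:
tau = -d(phi)/d(omega)
d(phi) = -32.96 deg = -0.575261 rad
d(omega) = 2*pi*(4115.9 - 2662.6) = 9131.3532 rad/s
tau = -(-0.575261) / 9131.3532
    = 0.063 ms

0.063 ms


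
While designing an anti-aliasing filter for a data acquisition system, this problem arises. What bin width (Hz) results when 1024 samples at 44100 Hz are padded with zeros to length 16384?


Frequency resolution after zero-padding:
N_padded = 1024 * 16 = 16384
df = fs / N_padded
   = 44100 / 16384
   = 2.6917 Hz

2.6917 Hz


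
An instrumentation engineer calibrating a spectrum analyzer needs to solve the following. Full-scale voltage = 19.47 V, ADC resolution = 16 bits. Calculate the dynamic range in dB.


Dynamic range from full-scale to LSB:
V_min = V_max / 2^bits = 19.47 / 2^16
DR = 20 * log10(V_max / V_min)
   = 20 * log10(2^16)
   = 20 * 16 * log10(2)
   = 96.33 dB

96.33 dB


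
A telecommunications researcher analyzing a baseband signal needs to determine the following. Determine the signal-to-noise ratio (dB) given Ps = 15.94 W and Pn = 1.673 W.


SNR in decibels:
SNR = 10 * log10(Ps / Pn)
    = 10 * log10(15.94 / 1.673)
    = 10 * log10(9.5278)
    = 10 * 0.979
    = 9.79 dB

9.79 dB


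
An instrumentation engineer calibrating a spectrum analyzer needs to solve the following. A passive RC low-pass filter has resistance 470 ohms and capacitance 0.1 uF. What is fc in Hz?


Cutoff frequency of a first-order RC filter:
fc = 1 / (2 * pi * R * C)
C = 0.1 uF = 1e-07 F
fc = 1 / (2 * pi * 470 * 1e-07)
   = 1 / 0.00029530970943744
   = 3386.275385 Hz

3386.275385 Hz


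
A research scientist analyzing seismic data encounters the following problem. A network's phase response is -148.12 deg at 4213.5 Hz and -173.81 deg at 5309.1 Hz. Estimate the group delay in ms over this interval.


Group delay from phase difference:
tau = -d(phi)/d(omega)
d(phi) = -25.69 deg = -0.448375 rad
d(omega) = 2*pi*(5309.1 - 4213.5) = 6883.8578 rad/s
tau = -(-0.448375) / 6883.8578
    = 0.0651 ms

0.0651 ms


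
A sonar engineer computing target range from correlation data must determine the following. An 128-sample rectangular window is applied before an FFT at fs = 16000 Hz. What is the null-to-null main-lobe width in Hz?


Main lobe width for a rectangular window:
Width = 2 * fs / N
      = 2 * 16000 / 128
      = 32000 / 128
      = 250.0 Hz

250.0 Hz


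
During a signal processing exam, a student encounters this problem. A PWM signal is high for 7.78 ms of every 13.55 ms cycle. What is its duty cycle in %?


Duty cycle as a percentage:
DC = (t_on / T) * 100
   = (7.78 / 13.55) * 100
   = 0.57417 * 100
   = 57.42 %

57.42 %


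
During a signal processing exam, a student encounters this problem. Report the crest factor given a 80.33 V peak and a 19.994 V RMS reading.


Crest factor is the ratio of peak to RMS:
CF = V_peak / V_rms
   = 80.33 / 19.994
   = 4.0177

4.0177


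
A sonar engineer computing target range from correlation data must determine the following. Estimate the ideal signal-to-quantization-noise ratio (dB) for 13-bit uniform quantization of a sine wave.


Theoretical SNR for a full-scale sinusoid:
SNR = 6.02 * N + 1.76
    = 6.02 * 13 + 1.76
    = 78.26 + 1.76
    = 80.02 dB

80.02 dB


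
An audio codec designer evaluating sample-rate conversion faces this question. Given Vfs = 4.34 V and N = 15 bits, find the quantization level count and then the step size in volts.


Step 1 — number of quantization levels:
L = 2^N = 2^15 = 32768

Step 2 — LSB step size:
delta = Vfs / L
      = 4.34 / 32768
      = 0.00013245 V

Levels = 32768; step size = 0.00013245 V


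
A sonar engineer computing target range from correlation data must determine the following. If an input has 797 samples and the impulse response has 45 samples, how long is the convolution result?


Linear convolution output length:
L = N + M - 1
  = 797 + 45 - 1
  = 841 samples

841


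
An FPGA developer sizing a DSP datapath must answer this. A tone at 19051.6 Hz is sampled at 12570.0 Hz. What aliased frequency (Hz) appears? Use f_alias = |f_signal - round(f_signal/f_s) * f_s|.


Compute the nearest integer multiple of fs to the signal:
n = round(19051.6 / 12570.0) = 2
f_alias = |19051.6 - 2 * 12570.0|
        = |19051.6 - 25140.0|
        = 6088.4 Hz

6088.4


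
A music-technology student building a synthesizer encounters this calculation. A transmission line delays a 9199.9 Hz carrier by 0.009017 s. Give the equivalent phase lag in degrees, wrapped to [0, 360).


Phase shift from frequency and time delay:
phi = 360 * f * t_delay
    = 360 * 9199.9 * 0.009017
    = 29863.98 degrees
    mod 360 = 343.98 degrees

343.98 degrees


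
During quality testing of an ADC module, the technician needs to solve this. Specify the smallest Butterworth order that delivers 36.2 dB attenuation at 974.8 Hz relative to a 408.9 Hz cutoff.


Butterworth filter order formula:
n = log10(10^(A/10) - 1) / (2 * log10(f_stop/f_pass))
10^(36.2/10) - 1 = 4167.6938
f_stop/f_pass = 974.8 / 408.9 = 2.384
n = 4.7971 -> ceil = 5

5


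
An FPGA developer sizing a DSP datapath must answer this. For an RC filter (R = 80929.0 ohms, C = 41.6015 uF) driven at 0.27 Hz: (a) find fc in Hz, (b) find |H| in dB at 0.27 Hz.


Step 1 — cutoff frequency:
fc = 1 / (2*pi*R*C)
C = 41.6015 uF = 4.16015e-05 F
fc = 1 / (2*pi*80929.0*4.16015e-05)
   = 0.0472723 Hz

Step 2 — magnitude at f = 0.27 Hz:
|H(f)| = 1 / sqrt(1 + (f/fc)^2)
f/fc = 0.27 / 0.0472723 = 5.71159
|H| = 1 / sqrt(1 + 32.62226) = 0.1724593
|H|_dB = 20*log10(0.1724593) = -15.27 dB

fc = 0.0472723 Hz; |H(0.27 Hz)| = -15.27 dB


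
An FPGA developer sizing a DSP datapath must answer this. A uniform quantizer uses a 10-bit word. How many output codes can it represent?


Number of quantization levels = 2^N
= 2^10
= 1024

1024


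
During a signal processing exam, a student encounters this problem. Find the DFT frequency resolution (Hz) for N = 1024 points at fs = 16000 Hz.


DFT frequency resolution:
df = fs / N
   = 16000 / 1024
   = 15.625 Hz

15.625 Hz


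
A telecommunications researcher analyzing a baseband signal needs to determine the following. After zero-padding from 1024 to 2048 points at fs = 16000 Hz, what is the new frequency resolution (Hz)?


Frequency resolution after zero-padding:
N_padded = 1024 * 2 = 2048
df = fs / N_padded
   = 16000 / 2048
   = 7.8125 Hz

7.8125 Hz


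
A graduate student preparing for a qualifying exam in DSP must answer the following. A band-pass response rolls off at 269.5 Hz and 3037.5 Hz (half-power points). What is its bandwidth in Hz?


Bandwidth is the difference of -3dB frequencies:
BW = f_high - f_low
   = 3037.5 - 269.5
   = 2768.0 Hz

2768.0 Hz


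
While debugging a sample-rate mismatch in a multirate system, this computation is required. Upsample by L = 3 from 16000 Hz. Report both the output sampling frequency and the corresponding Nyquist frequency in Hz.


Step 1 — output sample rate after interpolation by L:
fs_out = L * fs_in = 3 * 16000 = 48000 Hz

Step 2 — Nyquist frequency of the output stream:
f_Nyq = fs_out / 2 = 48000 / 2 = 24000.0 Hz

fs_out = 48000 Hz; f_Nyquist = 24000.0 Hz
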